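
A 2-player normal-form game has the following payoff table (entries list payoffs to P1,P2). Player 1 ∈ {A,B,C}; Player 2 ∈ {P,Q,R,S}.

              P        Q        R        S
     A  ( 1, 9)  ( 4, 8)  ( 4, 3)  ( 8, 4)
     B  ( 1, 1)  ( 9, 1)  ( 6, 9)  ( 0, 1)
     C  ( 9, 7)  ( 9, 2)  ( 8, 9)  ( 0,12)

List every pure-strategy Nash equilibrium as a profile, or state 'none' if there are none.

(A,P): not NE [P1→C gives 9>1]
(A,Q): not NE [P1→C gives 9>4; P2→P gives 9>8]
(A,R): not NE [P1→C gives 8>4; P2→P gives 9>3]
(A,S): not NE [P2→P gives 9>4]
(B,P): not NE [P1→C gives 9>1; P2→R gives 9>1]
(B,Q): not NE [P2→R gives 9>1]
(B,R): not NE [P1→C gives 8>6]
(B,S): not NE [P1→A gives 8>0; P2→R gives 9>1]
(C,P): not NE [P2→S gives 12>7]
(C,Q): not NE [P2→S gives 12>2]
(C,R): not NE [P2→S gives 12>9]
(C,S): not NE [P1→A gives 8>0]

Equilibria: none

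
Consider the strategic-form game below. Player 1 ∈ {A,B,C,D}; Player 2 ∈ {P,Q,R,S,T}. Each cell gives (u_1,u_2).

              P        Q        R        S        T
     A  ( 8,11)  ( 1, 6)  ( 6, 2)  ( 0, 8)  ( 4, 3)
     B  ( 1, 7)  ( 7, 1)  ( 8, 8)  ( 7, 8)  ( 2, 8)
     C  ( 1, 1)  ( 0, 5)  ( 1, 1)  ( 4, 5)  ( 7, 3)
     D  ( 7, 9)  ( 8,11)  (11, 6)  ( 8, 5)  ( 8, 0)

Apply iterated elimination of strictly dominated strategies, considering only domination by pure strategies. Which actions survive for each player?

Remaining: P1:{A,D} P2:{P,Q}

P1 drop B (D beats it: P:7>1 Q:8>7 R:11>8 S:8>7 T:8>2)
P1 drop C (D beats it: P:7>1 Q:8>0 R:11>1 S:8>4 T:8>7)
P2 drop R (P beats it: A:11>2 D:9>6)
P2 drop S (P beats it: A:11>8 D:9>5)
P2 drop T (P beats it: A:11>3 D:9>0)
P1→{A,D} P2→{P,Q}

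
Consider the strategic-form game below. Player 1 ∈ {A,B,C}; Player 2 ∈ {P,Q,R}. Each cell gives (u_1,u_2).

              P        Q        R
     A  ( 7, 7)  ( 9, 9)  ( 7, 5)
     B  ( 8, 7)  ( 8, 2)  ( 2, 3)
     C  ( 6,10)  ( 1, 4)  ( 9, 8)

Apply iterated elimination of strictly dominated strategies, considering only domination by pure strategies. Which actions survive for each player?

P2 drop R (P beats it: A:7>5 B:7>3 C:10>8)
P1 drop C (A beats it: P:7>6 Q:9>1)
P1→{A,B} P2→{P,Q}

IESDS → P1:{A,B} P2:{P,Q}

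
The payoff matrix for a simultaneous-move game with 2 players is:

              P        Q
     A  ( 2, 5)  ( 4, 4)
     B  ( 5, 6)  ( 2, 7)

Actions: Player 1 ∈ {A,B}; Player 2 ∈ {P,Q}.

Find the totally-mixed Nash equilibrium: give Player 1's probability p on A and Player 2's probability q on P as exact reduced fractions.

(p,q) = (1/2, 2/5)

P1 indiff ⇒ q·2+(1-q)·4 = q·5+(1-q)·2 ⇒ q(-3) = (1-q)(-2) ⇒ q = 2/5
P2 indiff ⇒ p·5+(1-p)·6 = p·4+(1-p)·7 ⇒ p(1) = (1-p)(1) ⇒ p = 1/2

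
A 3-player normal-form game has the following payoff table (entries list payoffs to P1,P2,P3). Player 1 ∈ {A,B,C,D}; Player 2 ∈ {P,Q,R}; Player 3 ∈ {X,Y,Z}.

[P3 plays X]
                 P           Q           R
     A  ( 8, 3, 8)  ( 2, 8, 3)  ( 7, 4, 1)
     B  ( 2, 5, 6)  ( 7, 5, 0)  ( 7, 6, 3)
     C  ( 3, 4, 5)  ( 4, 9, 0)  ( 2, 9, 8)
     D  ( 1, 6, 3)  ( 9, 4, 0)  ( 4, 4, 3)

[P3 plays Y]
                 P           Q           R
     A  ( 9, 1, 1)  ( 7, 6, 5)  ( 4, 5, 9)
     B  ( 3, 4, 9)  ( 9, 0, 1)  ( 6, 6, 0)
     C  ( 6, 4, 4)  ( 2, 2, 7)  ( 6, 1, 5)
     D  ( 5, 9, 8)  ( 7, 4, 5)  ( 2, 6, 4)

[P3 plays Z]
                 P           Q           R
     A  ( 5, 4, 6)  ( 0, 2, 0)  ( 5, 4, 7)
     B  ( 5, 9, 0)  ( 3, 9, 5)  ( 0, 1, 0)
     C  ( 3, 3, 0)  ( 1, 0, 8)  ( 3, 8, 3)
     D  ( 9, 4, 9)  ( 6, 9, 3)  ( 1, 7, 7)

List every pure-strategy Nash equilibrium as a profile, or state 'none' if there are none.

(A,P,X): not NE [P2→Q gives 8>3]
(A,P,Y): not NE [P2→Q gives 6>1; P3→X gives 8>1]
(A,P,Z): not NE [P1→D gives 9>5; P3→X gives 8>6]
(A,Q,X): not NE [P1→D gives 9>2; P3→Y gives 5>3]
(A,Q,Y): not NE [P1→B gives 9>7]
(A,Q,Z): not NE [P1→D gives 6>0; P2→R gives 4>2; P3→Y gives 5>0]
(A,R,X): not NE [P2→Q gives 8>4; P3→Y gives 9>1]
(A,R,Y): not NE [P1→C gives 6>4; P2→Q gives 6>5]
(A,R,Z): not NE [P3→Y gives 9>7]
(B,P,X): not NE [P1→A gives 8>2; P2→R gives 6>5; P3→Y gives 9>6]
(B,P,Y): not NE [P1→A gives 9>3; P2→R gives 6>4]
(B,P,Z): not NE [P1→D gives 9>5; P3→Y gives 9>0]
(B,Q,X): not NE [P1→D gives 9>7; P2→R gives 6>5; P3→Z gives 5>0]
(B,Q,Y): not NE [P2→R gives 6>0; P3→Z gives 5>1]
(B,Q,Z): not NE [P1→D gives 6>3]
(B,R,X): NE
(B,R,Y): not NE [P3→X gives 3>0]
(B,R,Z): not NE [P1→A gives 5>0; P2→Q gives 9>1; P3→X gives 3>0]
(C,P,X): not NE [P1→A gives 8>3; P2→R gives 9>4]
(C,P,Y): not NE [P1→A gives 9>6; P3→X gives 5>4]
(C,P,Z): not NE [P1→D gives 9>3; P2→R gives 8>3; P3→X gives 5>0]
(C,Q,X): not NE [P1→D gives 9>4; P3→Z gives 8>0]
(C,Q,Y): not NE [P1→B gives 9>2; P2→P gives 4>2; P3→Z gives 8>7]
(C,Q,Z): not NE [P1→D gives 6>1; P2→R gives 8>0]
(C,R,X): not NE [P1→B gives 7>2]
(C,R,Y): not NE [P2→P gives 4>1; P3→X gives 8>5]
(C,R,Z): not NE [P1→A gives 5>3; P3→X gives 8>3]
(D,P,X): not NE [P1→A gives 8>1; P3→Z gives 9>3]
(D,P,Y): not NE [P1→A gives 9>5; P3→Z gives 9>8]
(D,P,Z): not NE [P2→Q gives 9>4]
(D,Q,X): not NE [P2→P gives 6>4; P3→Y gives 5>0]
(D,Q,Y): not NE [P1→B gives 9>7; P2→P gives 9>4]
(D,Q,Z): not NE [P3→Y gives 5>3]
(D,R,X): not NE [P1→B gives 7>4; P2→P gives 6>4; P3→Z gives 7>3]
(D,R,Y): not NE [P1→C gives 6>2; P2→P gives 9>6; P3→Z gives 7>4]
(D,R,Z): not NE [P1→A gives 5>1; P2→Q gives 9>7]

NE set: (B,R,X)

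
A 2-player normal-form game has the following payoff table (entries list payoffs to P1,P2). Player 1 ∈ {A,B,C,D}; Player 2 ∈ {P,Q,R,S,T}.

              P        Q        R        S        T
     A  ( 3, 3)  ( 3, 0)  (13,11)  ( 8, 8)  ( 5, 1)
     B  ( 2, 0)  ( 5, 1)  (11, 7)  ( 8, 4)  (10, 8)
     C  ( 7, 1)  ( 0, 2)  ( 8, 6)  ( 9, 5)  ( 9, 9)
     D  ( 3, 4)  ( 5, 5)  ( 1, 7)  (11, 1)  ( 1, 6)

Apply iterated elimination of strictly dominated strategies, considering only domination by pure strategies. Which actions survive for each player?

Remaining: P1:{A,B} P2:{R,T}

P2 drop P (R beats it: A:11>3 B:7>0 C:6>1 D:7>4)
P2 drop Q (R beats it: A:11>0 B:7>1 C:6>2 D:7>5)
P2 drop S (R beats it: A:11>8 B:7>4 C:6>5 D:7>1)
P1 drop C (B beats it: R:11>8 T:10>9)
P1 drop D (A beats it: R:13>1 T:5>1)
P1→{A,B} P2→{R,T}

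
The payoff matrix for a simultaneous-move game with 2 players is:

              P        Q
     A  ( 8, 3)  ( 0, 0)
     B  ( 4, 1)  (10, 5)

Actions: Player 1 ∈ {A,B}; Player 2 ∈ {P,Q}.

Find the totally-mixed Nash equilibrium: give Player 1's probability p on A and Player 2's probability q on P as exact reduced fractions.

(p,q) = (4/7, 5/7)

P1 indiff ⇒ q·8+(1-q)·0 = q·4+(1-q)·10 ⇒ q(4) = (1-q)(10) ⇒ q = 5/7
P2 indiff ⇒ p·3+(1-p)·1 = p·0+(1-p)·5 ⇒ p(3) = (1-p)(4) ⇒ p = 4/7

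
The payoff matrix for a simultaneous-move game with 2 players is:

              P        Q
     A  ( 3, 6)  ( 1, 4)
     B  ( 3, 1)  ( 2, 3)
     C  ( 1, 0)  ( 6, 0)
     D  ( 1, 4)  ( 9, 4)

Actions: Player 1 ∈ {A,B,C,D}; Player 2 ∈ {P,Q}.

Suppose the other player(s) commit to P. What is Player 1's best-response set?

u_1(A vs P) = 3
u_1(B vs P) = 3
u_1(C vs P) = 1
u_1(D vs P) = 1
max payoff 3 at {A,B}

argmax u_1 = {A,B}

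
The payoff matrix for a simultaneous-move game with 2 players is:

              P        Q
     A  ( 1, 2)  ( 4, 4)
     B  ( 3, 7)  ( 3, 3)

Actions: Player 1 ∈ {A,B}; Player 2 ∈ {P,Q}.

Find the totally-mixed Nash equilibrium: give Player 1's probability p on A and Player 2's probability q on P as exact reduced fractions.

P1 indiff ⇒ q·1+(1-q)·4 = q·3+(1-q)·3 ⇒ q(-2) = (1-q)(-1) ⇒ q = 1/3
P2 indiff ⇒ p·2+(1-p)·7 = p·4+(1-p)·3 ⇒ p(-2) = (1-p)(-4) ⇒ p = 2/3

p=2/3, q=1/3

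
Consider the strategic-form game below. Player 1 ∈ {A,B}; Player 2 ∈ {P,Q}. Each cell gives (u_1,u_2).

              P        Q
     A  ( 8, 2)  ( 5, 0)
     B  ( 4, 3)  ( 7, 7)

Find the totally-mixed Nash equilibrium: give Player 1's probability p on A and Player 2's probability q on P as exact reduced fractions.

(p,q) = (2/3, 1/3)

P1 indiff ⇒ q·8+(1-q)·5 = q·4+(1-q)·7 ⇒ q(4) = (1-q)(2) ⇒ q = 1/3
P2 indiff ⇒ p·2+(1-p)·3 = p·0+(1-p)·7 ⇒ p(2) = (1-p)(4) ⇒ p = 2/3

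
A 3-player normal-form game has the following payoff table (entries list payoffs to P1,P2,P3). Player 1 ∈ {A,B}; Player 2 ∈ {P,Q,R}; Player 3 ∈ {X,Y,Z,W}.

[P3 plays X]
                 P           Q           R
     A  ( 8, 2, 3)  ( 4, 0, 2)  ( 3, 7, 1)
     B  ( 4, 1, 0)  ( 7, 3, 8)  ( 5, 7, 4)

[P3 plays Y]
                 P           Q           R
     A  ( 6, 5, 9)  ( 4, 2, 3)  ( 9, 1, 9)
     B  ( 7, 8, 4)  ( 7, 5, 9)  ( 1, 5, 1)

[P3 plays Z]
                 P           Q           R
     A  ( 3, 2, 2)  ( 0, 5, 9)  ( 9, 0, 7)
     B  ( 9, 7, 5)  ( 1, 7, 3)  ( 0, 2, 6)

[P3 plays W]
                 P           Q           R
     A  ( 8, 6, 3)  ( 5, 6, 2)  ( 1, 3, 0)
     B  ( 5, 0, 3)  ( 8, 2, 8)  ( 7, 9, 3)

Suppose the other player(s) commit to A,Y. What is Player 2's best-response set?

argmax u_2 = {P}

u_2(P vs A,Y) = 5
u_2(Q vs A,Y) = 2
u_2(R vs A,Y) = 1
max payoff 5 at {P}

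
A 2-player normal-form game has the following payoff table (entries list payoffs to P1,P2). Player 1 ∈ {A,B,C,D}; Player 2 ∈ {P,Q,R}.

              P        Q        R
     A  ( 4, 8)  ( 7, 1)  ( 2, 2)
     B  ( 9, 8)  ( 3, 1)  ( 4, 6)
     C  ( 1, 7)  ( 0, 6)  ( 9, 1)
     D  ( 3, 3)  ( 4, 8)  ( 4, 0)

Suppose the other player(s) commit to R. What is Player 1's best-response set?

u_1(A vs R) = 2
u_1(B vs R) = 4
u_1(C vs R) = 9
u_1(D vs R) = 4
max payoff 9 at {C}

P1 best: {C}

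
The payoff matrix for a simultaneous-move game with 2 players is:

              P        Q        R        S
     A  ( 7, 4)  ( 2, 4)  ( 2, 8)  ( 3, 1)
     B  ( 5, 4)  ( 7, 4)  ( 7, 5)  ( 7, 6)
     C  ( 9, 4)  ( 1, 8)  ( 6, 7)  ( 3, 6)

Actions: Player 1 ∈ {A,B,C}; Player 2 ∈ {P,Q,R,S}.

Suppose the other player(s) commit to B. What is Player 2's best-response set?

BR_2 = {S}

u_2(P vs B) = 4
u_2(Q vs B) = 4
u_2(R vs B) = 5
u_2(S vs B) = 6
max payoff 6 at {S}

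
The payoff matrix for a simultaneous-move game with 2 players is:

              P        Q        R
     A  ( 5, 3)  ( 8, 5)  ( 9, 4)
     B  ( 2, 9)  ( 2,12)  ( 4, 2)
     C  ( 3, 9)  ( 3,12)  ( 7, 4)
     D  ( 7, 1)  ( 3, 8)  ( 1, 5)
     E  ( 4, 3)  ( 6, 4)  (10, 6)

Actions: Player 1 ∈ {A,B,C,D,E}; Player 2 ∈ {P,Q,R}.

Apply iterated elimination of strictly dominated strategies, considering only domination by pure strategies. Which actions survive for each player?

P1 drop B (A beats it: P:5>2 Q:8>2 R:9>4)
P1 drop C (A beats it: P:5>3 Q:8>3 R:9>7)
P2 drop P (Q beats it: A:5>3 D:8>1 E:4>3)
P1 drop D (A beats it: Q:8>3 R:9>1)
P1→{A,E} P2→{Q,R}

Remaining: P1:{A,E} P2:{Q,R}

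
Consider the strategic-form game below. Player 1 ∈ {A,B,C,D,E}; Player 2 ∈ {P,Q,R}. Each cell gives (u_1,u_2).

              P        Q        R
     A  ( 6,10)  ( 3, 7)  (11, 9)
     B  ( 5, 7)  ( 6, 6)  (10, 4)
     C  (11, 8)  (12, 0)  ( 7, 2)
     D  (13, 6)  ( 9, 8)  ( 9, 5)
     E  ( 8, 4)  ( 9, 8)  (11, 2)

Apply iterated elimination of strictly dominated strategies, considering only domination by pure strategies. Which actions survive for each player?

IESDS → P1:{C,D} P2:{P,Q}

P1 drop B (E beats it: P:8>5 Q:9>6 R:11>10)
P2 drop R (P beats it: A:10>9 C:8>2 D:6>5 E:4>2)
P1 drop A (C beats it: P:11>6 Q:12>3)
P1 drop E (C beats it: P:11>8 Q:12>9)
P1→{C,D} P2→{P,Q}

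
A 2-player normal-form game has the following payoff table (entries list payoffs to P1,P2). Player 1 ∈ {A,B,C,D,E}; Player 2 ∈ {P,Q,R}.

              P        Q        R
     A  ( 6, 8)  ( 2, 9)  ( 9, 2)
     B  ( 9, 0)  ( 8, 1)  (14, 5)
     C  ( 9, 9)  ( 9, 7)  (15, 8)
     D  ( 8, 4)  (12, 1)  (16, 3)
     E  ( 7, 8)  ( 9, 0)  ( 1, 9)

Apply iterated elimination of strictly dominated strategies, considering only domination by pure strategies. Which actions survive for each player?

Remaining: P1:{B,C,D} P2:{P,R}

P1 drop A (B beats it: P:9>6 Q:8>2 R:14>9)
P1 drop E (D beats it: P:8>7 Q:12>9 R:16>1)
P2 drop Q (R beats it: B:5>1 C:8>7 D:3>1)
P1→{B,C,D} P2→{P,R}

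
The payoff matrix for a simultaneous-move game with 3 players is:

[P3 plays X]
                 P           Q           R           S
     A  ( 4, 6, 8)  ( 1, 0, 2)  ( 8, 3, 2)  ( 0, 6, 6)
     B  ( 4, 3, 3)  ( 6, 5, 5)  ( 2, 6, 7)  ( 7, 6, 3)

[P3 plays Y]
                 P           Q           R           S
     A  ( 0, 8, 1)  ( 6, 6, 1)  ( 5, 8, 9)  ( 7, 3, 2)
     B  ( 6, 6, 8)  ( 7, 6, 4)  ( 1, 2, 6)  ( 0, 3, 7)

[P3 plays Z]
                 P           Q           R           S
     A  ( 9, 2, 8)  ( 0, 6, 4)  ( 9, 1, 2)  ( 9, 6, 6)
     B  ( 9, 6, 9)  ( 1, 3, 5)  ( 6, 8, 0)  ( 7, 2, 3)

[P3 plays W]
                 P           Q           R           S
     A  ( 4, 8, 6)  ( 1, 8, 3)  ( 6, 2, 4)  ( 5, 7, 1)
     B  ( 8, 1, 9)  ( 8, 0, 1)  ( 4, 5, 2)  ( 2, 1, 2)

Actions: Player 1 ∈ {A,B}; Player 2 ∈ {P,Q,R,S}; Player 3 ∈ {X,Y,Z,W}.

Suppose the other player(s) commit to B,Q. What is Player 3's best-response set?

BR_3 = {X,Z}

u_3(X vs B,Q) = 5
u_3(Y vs B,Q) = 4
u_3(Z vs B,Q) = 5
u_3(W vs B,Q) = 1
max payoff 5 at {X,Z}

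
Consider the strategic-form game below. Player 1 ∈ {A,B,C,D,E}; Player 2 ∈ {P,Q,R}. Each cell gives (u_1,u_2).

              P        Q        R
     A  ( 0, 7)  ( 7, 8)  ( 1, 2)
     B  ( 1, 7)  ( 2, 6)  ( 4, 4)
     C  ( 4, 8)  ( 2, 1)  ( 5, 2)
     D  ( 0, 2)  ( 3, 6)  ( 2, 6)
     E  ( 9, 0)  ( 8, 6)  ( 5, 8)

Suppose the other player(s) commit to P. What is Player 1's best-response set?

u_1(A vs P) = 0
u_1(B vs P) = 1
u_1(C vs P) = 4
u_1(D vs P) = 0
u_1(E vs P) = 9
max payoff 9 at {E}

argmax u_1 = {E}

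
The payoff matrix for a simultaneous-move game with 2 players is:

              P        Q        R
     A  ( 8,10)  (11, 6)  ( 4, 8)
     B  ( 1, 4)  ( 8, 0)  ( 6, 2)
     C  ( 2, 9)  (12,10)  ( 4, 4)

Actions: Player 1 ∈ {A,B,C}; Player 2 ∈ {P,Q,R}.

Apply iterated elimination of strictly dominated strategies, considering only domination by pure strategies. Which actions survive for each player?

Survivors P1:{A,C} P2:{P,Q}

P2 drop R (P beats it: A:10>8 B:4>2 C:9>4)
P1 drop B (A beats it: P:8>1 Q:11>8)
P1→{A,C} P2→{P,Q}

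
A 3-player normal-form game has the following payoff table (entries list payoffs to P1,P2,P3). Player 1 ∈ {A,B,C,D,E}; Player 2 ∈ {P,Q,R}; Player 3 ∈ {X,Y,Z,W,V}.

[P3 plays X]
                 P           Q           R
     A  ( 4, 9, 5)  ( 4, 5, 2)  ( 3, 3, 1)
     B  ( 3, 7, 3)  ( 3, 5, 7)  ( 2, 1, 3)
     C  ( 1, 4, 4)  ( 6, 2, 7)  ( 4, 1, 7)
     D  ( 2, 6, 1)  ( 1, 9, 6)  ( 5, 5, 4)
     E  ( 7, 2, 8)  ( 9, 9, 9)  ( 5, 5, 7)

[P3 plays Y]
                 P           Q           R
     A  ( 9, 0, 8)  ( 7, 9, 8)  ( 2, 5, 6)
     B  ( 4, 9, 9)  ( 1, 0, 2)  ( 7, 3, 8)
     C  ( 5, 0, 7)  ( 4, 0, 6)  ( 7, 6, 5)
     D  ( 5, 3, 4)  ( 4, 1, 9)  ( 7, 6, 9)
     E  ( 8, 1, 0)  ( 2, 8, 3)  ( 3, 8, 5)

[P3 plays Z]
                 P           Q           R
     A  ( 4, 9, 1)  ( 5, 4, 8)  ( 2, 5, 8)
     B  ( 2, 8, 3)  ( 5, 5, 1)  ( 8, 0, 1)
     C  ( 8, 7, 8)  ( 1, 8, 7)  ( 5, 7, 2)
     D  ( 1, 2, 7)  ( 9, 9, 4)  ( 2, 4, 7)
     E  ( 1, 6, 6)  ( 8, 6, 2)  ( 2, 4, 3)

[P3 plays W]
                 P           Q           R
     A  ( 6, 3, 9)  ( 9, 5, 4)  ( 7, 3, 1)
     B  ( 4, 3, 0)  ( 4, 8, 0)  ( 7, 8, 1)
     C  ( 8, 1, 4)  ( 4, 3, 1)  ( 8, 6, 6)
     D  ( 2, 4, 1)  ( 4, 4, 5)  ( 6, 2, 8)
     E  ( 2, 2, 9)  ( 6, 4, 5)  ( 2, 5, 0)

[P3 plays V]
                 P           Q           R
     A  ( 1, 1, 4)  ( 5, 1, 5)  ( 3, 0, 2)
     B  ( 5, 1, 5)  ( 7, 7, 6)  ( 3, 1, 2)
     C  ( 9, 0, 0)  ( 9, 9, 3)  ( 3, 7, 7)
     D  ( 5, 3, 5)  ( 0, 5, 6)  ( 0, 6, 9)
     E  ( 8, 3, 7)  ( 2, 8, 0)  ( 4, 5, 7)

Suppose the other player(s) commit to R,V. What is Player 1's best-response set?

u_1(A vs R,V) = 3
u_1(B vs R,V) = 3
u_1(C vs R,V) = 3
u_1(D vs R,V) = 0
u_1(E vs R,V) = 4
max payoff 4 at {E}

P1 best: {E}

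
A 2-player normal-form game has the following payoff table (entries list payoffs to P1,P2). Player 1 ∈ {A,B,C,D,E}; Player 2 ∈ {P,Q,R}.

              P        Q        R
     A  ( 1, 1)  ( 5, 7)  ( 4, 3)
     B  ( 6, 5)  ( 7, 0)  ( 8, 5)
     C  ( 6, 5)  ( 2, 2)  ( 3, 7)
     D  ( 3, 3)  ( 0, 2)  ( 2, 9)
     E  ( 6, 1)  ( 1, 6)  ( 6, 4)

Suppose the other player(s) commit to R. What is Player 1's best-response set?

P1 best: {B}

u_1(A vs R) = 4
u_1(B vs R) = 8
u_1(C vs R) = 3
u_1(D vs R) = 2
u_1(E vs R) = 6
max payoff 8 at {B}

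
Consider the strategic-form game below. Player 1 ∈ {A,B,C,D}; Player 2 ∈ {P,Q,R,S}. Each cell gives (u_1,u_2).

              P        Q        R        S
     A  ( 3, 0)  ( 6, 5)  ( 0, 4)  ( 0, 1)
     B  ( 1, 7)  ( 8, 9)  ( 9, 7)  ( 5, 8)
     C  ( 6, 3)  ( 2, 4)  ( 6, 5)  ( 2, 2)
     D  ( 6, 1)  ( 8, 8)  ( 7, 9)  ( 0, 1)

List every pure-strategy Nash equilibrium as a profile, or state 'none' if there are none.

(A,P): not NE [P1→D gives 6>3; P2→Q gives 5>0]
(A,Q): not NE [P1→D gives 8>6]
(A,R): not NE [P1→B gives 9>0; P2→Q gives 5>4]
(A,S): not NE [P1→B gives 5>0; P2→Q gives 5>1]
(B,P): not NE [P1→D gives 6>1; P2→Q gives 9>7]
(B,Q): NE
(B,R): not NE [P2→Q gives 9>7]
(B,S): not NE [P2→Q gives 9>8]
(C,P): not NE [P2→R gives 5>3]
(C,Q): not NE [P1→D gives 8>2; P2→R gives 5>4]
(C,R): not NE [P1→B gives 9>6]
(C,S): not NE [P1→B gives 5>2; P2→R gives 5>2]
(D,P): not NE [P2→R gives 9>1]
(D,Q): not NE [P2→R gives 9>8]
(D,R): not NE [P1→B gives 9>7]
(D,S): not NE [P1→B gives 5>0; P2→R gives 9>1]

PSNE = {(B,Q)}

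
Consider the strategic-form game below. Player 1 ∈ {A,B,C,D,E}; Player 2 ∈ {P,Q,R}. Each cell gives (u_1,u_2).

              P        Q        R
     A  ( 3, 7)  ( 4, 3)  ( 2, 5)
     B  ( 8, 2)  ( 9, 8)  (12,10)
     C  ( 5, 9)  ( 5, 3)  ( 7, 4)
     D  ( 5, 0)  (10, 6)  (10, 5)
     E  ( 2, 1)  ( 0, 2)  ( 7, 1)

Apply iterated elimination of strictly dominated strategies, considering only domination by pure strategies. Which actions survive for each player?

IESDS → P1:{B,D} P2:{Q,R}

P1 drop A (B beats it: P:8>3 Q:9>4 R:12>2)
P1 drop C (B beats it: P:8>5 Q:9>5 R:12>7)
P1 drop E (B beats it: P:8>2 Q:9>0 R:12>7)
P2 drop P (Q beats it: B:8>2 D:6>0)
P1→{B,D} P2→{Q,R}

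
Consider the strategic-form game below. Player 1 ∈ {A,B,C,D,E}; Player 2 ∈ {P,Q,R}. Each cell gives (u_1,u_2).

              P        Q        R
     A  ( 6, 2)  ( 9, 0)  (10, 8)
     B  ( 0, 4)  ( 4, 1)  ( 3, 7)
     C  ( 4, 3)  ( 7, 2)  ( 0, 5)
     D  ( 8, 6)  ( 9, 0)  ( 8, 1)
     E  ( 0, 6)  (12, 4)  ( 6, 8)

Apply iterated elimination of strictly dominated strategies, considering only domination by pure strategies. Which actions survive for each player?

Remaining: P1:{A,D} P2:{P,R}

P1 drop B (A beats it: P:6>0 Q:9>4 R:10>3)
P1 drop C (A beats it: P:6>4 Q:9>7 R:10>0)
P2 drop Q (P beats it: A:2>0 D:6>0 E:6>4)
P1 drop E (A beats it: P:6>0 R:10>6)
P1→{A,D} P2→{P,R}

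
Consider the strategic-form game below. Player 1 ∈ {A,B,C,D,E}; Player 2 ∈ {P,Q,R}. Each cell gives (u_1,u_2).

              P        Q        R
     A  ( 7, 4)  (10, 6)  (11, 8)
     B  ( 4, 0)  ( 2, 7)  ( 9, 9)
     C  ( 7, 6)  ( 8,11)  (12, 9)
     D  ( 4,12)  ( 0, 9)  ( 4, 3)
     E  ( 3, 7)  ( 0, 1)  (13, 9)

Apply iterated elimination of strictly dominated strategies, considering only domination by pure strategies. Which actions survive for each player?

P1 drop B (A beats it: P:7>4 Q:10>2 R:11>9)
P1 drop D (A beats it: P:7>4 Q:10>0 R:11>4)
P2 drop P (R beats it: A:8>4 C:9>6 E:9>7)
P1→{A,C,E} P2→{Q,R}

IESDS → P1:{A,C,E} P2:{Q,R}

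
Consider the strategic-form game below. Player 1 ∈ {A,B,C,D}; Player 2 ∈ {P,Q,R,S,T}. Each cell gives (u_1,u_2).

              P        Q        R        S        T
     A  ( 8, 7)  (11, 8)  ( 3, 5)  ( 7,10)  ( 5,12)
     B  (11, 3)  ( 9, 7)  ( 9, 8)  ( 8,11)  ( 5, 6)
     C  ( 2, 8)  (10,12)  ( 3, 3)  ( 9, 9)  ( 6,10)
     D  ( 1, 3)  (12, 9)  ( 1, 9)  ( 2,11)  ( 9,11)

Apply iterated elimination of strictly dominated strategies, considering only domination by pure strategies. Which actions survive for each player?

P2 drop P (Q beats it: A:8>7 B:7>3 C:12>8 D:9>3)
P2 drop R (S beats it: A:10>5 B:11>8 C:9>3 D:11>9)
P1 drop B (C beats it: Q:10>9 S:9>8 T:6>5)
P1→{A,C,D} P2→{Q,S,T}

IESDS → P1:{A,C,D} P2:{Q,S,T}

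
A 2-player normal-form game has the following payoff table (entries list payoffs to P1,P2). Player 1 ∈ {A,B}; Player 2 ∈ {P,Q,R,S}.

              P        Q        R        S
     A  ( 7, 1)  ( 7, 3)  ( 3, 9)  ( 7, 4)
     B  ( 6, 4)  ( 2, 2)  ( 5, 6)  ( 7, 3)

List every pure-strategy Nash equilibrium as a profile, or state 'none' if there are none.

NE set: (B,R)

(A,P): not NE [P2→R gives 9>1]
(A,Q): not NE [P2→R gives 9>3]
(A,R): not NE [P1→B gives 5>3]
(A,S): not NE [P2→R gives 9>4]
(B,P): not NE [P1→A gives 7>6; P2→R gives 6>4]
(B,Q): not NE [P1→A gives 7>2; P2→R gives 6>2]
(B,R): NE
(B,S): not NE [P2→R gives 6>3]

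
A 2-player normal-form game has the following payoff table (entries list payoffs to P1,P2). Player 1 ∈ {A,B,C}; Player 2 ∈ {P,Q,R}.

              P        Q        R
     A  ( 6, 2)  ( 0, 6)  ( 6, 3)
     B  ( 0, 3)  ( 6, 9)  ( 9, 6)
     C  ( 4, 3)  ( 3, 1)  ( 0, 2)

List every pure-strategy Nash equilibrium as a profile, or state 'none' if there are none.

(A,P): not NE [P2→Q gives 6>2]
(A,Q): not NE [P1→B gives 6>0]
(A,R): not NE [P1→B gives 9>6; P2→Q gives 6>3]
(B,P): not NE [P1→A gives 6>0; P2→Q gives 9>3]
(B,Q): NE
(B,R): not NE [P2→Q gives 9>6]
(C,P): not NE [P1→A gives 6>4]
(C,Q): not NE [P1→B gives 6>3; P2→P gives 3>1]
(C,R): not NE [P1→B gives 9>0; P2→P gives 3>2]

NE set: (B,Q)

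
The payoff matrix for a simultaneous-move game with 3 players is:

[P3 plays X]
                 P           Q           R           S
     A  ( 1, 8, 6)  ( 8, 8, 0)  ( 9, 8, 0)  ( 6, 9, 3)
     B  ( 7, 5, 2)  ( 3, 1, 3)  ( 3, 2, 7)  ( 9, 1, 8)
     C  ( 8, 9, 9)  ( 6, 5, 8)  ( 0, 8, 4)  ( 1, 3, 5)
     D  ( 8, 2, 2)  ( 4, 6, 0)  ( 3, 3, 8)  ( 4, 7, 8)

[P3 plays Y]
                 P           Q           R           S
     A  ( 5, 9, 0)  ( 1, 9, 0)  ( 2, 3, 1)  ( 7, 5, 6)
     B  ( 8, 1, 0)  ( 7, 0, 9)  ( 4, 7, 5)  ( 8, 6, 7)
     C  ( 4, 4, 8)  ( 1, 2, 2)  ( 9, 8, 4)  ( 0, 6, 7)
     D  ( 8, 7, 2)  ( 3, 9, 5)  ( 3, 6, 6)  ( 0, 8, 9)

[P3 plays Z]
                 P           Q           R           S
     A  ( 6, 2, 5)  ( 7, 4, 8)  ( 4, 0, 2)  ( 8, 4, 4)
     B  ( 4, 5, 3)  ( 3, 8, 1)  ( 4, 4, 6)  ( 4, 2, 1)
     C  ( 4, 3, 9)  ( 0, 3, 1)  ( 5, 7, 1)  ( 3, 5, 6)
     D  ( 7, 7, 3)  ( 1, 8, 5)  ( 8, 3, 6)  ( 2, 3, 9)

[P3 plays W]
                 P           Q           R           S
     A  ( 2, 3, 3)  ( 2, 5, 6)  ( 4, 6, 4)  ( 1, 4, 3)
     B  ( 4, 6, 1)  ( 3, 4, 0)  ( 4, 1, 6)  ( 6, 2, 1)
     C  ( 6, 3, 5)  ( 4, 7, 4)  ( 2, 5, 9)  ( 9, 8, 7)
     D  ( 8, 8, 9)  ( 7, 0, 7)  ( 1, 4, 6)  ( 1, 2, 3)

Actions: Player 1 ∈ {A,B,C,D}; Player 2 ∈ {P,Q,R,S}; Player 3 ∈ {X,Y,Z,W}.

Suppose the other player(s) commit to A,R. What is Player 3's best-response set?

P3 best: {W}

u_3(X vs A,R) = 0
u_3(Y vs A,R) = 1
u_3(Z vs A,R) = 2
u_3(W vs A,R) = 4
max payoff 4 at {W}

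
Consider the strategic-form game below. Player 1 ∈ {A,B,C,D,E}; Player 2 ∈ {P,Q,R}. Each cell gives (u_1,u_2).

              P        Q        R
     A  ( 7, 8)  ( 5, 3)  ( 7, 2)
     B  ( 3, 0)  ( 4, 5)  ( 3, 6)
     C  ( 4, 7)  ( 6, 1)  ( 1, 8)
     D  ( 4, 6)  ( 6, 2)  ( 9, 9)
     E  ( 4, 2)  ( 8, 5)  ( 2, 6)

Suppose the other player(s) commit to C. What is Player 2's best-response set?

P2 best: {R}

u_2(P vs C) = 7
u_2(Q vs C) = 1
u_2(R vs C) = 8
max payoff 8 at {R}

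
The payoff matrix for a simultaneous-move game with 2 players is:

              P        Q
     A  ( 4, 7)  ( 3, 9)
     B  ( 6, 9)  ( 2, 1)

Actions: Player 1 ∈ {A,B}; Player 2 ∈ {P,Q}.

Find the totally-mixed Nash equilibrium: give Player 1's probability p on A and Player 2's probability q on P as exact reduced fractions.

P1 indiff ⇒ q·4+(1-q)·3 = q·6+(1-q)·2 ⇒ q(-2) = (1-q)(-1) ⇒ q = 1/3
P2 indiff ⇒ p·7+(1-p)·9 = p·9+(1-p)·1 ⇒ p(-2) = (1-p)(-8) ⇒ p = 4/5

P1 mixes 4/5 on A; P2 mixes 1/3 on P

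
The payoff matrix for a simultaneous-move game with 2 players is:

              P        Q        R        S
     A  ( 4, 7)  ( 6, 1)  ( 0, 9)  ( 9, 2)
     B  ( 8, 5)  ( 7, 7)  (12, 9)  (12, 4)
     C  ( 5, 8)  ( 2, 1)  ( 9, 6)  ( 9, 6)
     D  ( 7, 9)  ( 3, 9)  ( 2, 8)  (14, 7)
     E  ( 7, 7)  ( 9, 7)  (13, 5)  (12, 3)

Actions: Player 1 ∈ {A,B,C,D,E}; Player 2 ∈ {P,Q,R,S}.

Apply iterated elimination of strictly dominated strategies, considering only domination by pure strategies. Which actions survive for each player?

IESDS → P1:{B,E} P2:{P,Q,R}

P1 drop A (B beats it: P:8>4 Q:7>6 R:12>0 S:12>9)
P1 drop C (B beats it: P:8>5 Q:7>2 R:12>9 S:12>9)
P2 drop S (P beats it: B:5>4 D:9>7 E:7>3)
P1 drop D (B beats it: P:8>7 Q:7>3 R:12>2)
P1→{B,E} P2→{P,Q,R}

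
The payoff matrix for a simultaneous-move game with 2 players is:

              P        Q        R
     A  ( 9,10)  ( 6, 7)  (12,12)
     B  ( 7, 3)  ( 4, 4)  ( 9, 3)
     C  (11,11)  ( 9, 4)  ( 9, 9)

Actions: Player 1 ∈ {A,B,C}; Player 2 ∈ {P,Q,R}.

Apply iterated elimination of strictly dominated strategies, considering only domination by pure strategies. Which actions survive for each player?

P1 drop B (A beats it: P:9>7 Q:6>4 R:12>9)
P2 drop Q (P beats it: A:10>7 C:11>4)
P1→{A,C} P2→{P,R}

IESDS → P1:{A,C} P2:{P,R}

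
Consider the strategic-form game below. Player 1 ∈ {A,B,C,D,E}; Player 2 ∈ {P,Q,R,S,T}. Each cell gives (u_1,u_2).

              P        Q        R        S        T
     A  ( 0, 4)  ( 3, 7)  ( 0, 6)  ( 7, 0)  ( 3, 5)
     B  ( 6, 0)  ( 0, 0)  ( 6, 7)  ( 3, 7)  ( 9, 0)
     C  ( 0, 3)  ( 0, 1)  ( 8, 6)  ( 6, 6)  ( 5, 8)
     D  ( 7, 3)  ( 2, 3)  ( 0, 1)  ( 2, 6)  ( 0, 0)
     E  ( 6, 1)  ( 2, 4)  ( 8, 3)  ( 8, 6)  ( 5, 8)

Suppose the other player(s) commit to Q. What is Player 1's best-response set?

P1 best: {A}

u_1(A vs Q) = 3
u_1(B vs Q) = 0
u_1(C vs Q) = 0
u_1(D vs Q) = 2
u_1(E vs Q) = 2
max payoff 3 at {A}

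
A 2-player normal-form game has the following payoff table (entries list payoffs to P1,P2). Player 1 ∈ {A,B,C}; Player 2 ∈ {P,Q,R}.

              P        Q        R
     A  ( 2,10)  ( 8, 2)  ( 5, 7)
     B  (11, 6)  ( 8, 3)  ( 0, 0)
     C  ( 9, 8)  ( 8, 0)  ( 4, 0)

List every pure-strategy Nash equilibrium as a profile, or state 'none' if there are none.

Nash profiles: (B,P)

(A,P): not NE [P1→B gives 11>2]
(A,Q): not NE [P2→P gives 10>2]
(A,R): not NE [P2→P gives 10>7]
(B,P): NE
(B,Q): not NE [P2→P gives 6>3]
(B,R): not NE [P1→A gives 5>0; P2→P gives 6>0]
(C,P): not NE [P1→B gives 11>9]
(C,Q): not NE [P2→P gives 8>0]
(C,R): not NE [P1→A gives 5>4; P2→P gives 8>0]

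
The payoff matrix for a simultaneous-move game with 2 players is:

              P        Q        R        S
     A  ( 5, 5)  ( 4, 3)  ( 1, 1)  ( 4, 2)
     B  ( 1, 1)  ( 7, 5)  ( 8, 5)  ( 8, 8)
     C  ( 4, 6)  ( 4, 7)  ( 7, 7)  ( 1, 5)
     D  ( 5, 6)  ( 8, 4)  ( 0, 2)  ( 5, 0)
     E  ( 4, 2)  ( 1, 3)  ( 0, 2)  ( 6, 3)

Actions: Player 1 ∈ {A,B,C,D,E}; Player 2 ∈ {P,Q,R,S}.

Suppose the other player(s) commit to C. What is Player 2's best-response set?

argmax u_2 = {Q,R}

u_2(P vs C) = 6
u_2(Q vs C) = 7
u_2(R vs C) = 7
u_2(S vs C) = 5
max payoff 7 at {Q,R}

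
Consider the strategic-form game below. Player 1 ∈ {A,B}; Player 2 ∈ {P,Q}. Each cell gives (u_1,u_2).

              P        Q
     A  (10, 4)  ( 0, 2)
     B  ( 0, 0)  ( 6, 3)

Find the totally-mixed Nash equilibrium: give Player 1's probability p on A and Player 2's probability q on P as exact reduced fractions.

P1 indiff ⇒ q·10+(1-q)·0 = q·0+(1-q)·6 ⇒ q(10) = (1-q)(6) ⇒ q = 3/8
P2 indiff ⇒ p·4+(1-p)·0 = p·2+(1-p)·3 ⇒ p(2) = (1-p)(3) ⇒ p = 3/5

(p,q) = (3/5, 3/8)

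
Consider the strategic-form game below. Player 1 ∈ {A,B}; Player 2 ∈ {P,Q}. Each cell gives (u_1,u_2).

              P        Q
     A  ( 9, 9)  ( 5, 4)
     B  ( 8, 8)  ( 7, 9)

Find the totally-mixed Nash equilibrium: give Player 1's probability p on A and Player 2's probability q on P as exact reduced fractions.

(p,q) = (1/6, 2/3)

P1 indiff ⇒ q·9+(1-q)·5 = q·8+(1-q)·7 ⇒ q(1) = (1-q)(2) ⇒ q = 2/3
P2 indiff ⇒ p·9+(1-p)·8 = p·4+(1-p)·9 ⇒ p(5) = (1-p)(1) ⇒ p = 1/6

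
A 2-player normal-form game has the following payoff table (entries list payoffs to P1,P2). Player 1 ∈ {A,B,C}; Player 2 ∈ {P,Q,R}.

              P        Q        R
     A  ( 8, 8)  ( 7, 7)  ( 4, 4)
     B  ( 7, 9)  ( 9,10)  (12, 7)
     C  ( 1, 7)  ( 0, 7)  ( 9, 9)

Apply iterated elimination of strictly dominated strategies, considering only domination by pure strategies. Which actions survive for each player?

Survivors P1:{A,B} P2:{P,Q}

P1 drop C (B beats it: P:7>1 Q:9>0 R:12>9)
P2 drop R (P beats it: A:8>4 B:9>7)
P1→{A,B} P2→{P,Q}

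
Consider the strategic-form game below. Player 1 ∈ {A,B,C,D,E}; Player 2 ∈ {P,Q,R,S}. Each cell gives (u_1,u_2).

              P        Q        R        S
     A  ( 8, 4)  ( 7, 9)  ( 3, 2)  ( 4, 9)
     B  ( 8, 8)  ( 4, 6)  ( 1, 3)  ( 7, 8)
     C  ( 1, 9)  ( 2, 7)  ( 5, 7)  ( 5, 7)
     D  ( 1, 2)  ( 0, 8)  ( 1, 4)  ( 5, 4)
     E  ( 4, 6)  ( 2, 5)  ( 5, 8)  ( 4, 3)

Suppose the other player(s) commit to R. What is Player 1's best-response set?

P1 best: {C,E}

u_1(A vs R) = 3
u_1(B vs R) = 1
u_1(C vs R) = 5
u_1(D vs R) = 1
u_1(E vs R) = 5
max payoff 5 at {C,E}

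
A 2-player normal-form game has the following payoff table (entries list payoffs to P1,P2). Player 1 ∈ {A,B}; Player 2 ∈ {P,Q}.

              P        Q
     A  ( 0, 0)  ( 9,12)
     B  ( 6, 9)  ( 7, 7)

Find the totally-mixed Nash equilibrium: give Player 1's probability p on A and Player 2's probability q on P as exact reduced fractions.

P1 indiff ⇒ q·0+(1-q)·9 = q·6+(1-q)·7 ⇒ q(-6) = (1-q)(-2) ⇒ q = 1/4
P2 indiff ⇒ p·0+(1-p)·9 = p·12+(1-p)·7 ⇒ p(-12) = (1-p)(-2) ⇒ p = 1/7

P1 mixes 1/7 on A; P2 mixes 1/4 on P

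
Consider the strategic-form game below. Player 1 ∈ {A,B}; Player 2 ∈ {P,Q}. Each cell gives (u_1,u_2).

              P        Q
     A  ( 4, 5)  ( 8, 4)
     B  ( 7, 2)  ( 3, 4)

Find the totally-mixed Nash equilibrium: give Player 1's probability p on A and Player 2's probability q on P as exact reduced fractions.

P1 indiff ⇒ q·4+(1-q)·8 = q·7+(1-q)·3 ⇒ q(-3) = (1-q)(-5) ⇒ q = 5/8
P2 indiff ⇒ p·5+(1-p)·2 = p·4+(1-p)·4 ⇒ p(1) = (1-p)(2) ⇒ p = 2/3

p=2/3, q=5/8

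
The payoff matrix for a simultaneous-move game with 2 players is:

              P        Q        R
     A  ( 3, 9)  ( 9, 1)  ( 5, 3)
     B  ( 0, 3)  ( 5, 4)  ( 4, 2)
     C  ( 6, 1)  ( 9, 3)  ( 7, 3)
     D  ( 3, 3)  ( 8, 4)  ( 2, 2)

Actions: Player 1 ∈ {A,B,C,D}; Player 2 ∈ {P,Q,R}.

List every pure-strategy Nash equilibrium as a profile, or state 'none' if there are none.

(A,P): not NE [P1→C gives 6>3]
(A,Q): not NE [P2→P gives 9>1]
(A,R): not NE [P1→C gives 7>5; P2→P gives 9>3]
(B,P): not NE [P1→C gives 6>0; P2→Q gives 4>3]
(B,Q): not NE [P1→C gives 9>5]
(B,R): not NE [P1→C gives 7>4; P2→Q gives 4>2]
(C,P): not NE [P2→R gives 3>1]
(C,Q): NE
(C,R): NE
(D,P): not NE [P1→C gives 6>3; P2→Q gives 4>3]
(D,Q): not NE [P1→C gives 9>8]
(D,R): not NE [P1→C gives 7>2; P2→Q gives 4>2]

PSNE = {(C,Q), (C,R)}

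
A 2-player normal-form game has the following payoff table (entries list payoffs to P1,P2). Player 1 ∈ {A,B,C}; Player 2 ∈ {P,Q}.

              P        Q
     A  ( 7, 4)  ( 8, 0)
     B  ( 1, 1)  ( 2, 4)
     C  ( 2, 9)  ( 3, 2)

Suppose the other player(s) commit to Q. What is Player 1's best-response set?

u_1(A vs Q) = 8
u_1(B vs Q) = 2
u_1(C vs Q) = 3
max payoff 8 at {A}

argmax u_1 = {A}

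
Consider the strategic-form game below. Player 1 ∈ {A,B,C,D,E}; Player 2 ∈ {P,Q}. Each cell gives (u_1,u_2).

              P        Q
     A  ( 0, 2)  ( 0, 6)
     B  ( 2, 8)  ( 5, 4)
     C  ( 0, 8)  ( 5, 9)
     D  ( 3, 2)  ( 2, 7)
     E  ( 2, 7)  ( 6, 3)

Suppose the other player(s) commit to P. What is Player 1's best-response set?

u_1(A vs P) = 0
u_1(B vs P) = 2
u_1(C vs P) = 0
u_1(D vs P) = 3
u_1(E vs P) = 2
max payoff 3 at {D}

P1 best: {D}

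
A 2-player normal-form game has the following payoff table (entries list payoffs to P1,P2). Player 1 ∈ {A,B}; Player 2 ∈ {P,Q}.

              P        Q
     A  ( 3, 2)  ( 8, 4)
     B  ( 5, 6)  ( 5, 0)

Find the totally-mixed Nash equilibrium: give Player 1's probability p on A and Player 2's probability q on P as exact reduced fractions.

p=3/4, q=3/5

P1 indiff ⇒ q·3+(1-q)·8 = q·5+(1-q)·5 ⇒ q(-2) = (1-q)(-3) ⇒ q = 3/5
P2 indiff ⇒ p·2+(1-p)·6 = p·4+(1-p)·0 ⇒ p(-2) = (1-p)(-6) ⇒ p = 3/4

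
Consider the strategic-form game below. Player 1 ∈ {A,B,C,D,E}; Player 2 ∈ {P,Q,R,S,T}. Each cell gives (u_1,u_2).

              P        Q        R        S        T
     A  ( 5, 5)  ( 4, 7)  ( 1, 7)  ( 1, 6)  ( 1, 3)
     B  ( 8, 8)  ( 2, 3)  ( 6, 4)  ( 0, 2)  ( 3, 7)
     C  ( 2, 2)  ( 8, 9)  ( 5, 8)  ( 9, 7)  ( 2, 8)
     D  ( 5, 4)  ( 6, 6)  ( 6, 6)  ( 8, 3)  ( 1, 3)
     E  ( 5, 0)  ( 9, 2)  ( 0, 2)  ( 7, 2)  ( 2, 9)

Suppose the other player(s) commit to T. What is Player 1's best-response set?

u_1(A vs T) = 1
u_1(B vs T) = 3
u_1(C vs T) = 2
u_1(D vs T) = 1
u_1(E vs T) = 2
max payoff 3 at {B}

BR_1 = {B}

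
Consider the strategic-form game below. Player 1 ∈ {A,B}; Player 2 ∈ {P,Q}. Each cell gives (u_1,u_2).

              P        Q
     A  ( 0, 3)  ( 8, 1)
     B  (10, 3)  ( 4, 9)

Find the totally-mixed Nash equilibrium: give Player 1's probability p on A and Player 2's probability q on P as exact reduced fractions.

P1 indiff ⇒ q·0+(1-q)·8 = q·10+(1-q)·4 ⇒ q(-10) = (1-q)(-4) ⇒ q = 2/7
P2 indiff ⇒ p·3+(1-p)·3 = p·1+(1-p)·9 ⇒ p(2) = (1-p)(6) ⇒ p = 3/4

P1 mixes 3/4 on A; P2 mixes 2/7 on P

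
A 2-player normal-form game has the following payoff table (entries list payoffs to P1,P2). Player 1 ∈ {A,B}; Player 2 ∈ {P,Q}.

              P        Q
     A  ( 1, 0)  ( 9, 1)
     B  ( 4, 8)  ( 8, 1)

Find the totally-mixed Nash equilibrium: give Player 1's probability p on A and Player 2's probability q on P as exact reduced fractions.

(p,q) = (7/8, 1/4)

P1 indiff ⇒ q·1+(1-q)·9 = q·4+(1-q)·8 ⇒ q(-3) = (1-q)(-1) ⇒ q = 1/4
P2 indiff ⇒ p·0+(1-p)·8 = p·1+(1-p)·1 ⇒ p(-1) = (1-p)(-7) ⇒ p = 7/8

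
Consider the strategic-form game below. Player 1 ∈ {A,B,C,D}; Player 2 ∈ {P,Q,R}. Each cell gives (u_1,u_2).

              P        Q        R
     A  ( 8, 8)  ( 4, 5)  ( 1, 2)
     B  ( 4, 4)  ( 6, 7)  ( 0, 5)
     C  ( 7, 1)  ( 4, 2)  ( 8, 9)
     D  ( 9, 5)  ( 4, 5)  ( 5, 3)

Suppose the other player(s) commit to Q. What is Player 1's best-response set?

P1 best: {B}

u_1(A vs Q) = 4
u_1(B vs Q) = 6
u_1(C vs Q) = 4
u_1(D vs Q) = 4
max payoff 6 at {B}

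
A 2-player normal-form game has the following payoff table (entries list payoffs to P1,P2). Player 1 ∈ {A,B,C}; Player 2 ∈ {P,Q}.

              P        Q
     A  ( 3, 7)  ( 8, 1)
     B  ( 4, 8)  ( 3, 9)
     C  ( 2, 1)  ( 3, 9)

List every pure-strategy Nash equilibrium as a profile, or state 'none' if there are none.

(A,P): not NE [P1→B gives 4>3]
(A,Q): not NE [P2→P gives 7>1]
(B,P): not NE [P2→Q gives 9>8]
(B,Q): not NE [P1→A gives 8>3]
(C,P): not NE [P1→B gives 4>2; P2→Q gives 9>1]
(C,Q): not NE [P1→A gives 8>3]

No pure NE.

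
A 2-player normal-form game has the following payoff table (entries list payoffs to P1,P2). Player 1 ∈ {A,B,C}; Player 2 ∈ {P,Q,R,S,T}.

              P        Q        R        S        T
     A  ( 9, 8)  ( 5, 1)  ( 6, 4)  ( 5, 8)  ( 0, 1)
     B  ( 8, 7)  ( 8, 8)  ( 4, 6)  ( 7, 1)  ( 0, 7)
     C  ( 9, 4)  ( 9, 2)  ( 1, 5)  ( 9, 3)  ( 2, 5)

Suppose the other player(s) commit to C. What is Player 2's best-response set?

P2 best: {R,T}

u_2(P vs C) = 4
u_2(Q vs C) = 2
u_2(R vs C) = 5
u_2(S vs C) = 3
u_2(T vs C) = 5
max payoff 5 at {R,T}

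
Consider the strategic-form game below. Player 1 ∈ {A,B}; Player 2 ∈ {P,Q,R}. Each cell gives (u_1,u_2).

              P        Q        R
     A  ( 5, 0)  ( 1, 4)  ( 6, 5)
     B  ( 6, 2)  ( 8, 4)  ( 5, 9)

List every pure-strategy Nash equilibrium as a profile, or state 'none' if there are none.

NE set: (A,R)

(A,P): not NE [P1→B gives 6>5; P2→R gives 5>0]
(A,Q): not NE [P1→B gives 8>1; P2→R gives 5>4]
(A,R): NE
(B,P): not NE [P2→R gives 9>2]
(B,Q): not NE [P2→R gives 9>4]
(B,R): not NE [P1→A gives 6>5]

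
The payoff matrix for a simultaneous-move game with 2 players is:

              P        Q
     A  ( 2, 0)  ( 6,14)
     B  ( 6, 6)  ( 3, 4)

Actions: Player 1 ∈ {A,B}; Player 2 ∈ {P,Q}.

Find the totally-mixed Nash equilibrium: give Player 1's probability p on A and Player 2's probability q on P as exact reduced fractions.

P1 indiff ⇒ q·2+(1-q)·6 = q·6+(1-q)·3 ⇒ q(-4) = (1-q)(-3) ⇒ q = 3/7
P2 indiff ⇒ p·0+(1-p)·6 = p·14+(1-p)·4 ⇒ p(-14) = (1-p)(-2) ⇒ p = 1/8

p=1/8, q=3/7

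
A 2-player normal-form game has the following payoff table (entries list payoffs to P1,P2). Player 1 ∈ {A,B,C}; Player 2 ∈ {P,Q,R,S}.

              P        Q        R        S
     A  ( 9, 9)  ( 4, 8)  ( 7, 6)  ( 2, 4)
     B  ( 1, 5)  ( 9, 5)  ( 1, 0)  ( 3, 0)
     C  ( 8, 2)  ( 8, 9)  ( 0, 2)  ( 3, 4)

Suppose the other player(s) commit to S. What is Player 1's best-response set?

u_1(A vs S) = 2
u_1(B vs S) = 3
u_1(C vs S) = 3
max payoff 3 at {B,C}

P1 best: {B,C}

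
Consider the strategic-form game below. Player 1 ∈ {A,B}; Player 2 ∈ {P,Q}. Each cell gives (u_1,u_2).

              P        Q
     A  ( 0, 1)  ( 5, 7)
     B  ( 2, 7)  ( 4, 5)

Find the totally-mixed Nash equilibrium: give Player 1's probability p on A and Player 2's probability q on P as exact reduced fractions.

p=1/4, q=1/3

P1 indiff ⇒ q·0+(1-q)·5 = q·2+(1-q)·4 ⇒ q(-2) = (1-q)(-1) ⇒ q = 1/3
P2 indiff ⇒ p·1+(1-p)·7 = p·7+(1-p)·5 ⇒ p(-6) = (1-p)(-2) ⇒ p = 1/4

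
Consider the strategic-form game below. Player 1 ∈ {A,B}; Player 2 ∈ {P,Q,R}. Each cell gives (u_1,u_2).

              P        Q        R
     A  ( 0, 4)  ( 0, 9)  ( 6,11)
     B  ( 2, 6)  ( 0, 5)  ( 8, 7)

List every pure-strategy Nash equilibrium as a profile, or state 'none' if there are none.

(A,P): not NE [P1→B gives 2>0; P2→R gives 11>4]
(A,Q): not NE [P2→R gives 11>9]
(A,R): not NE [P1→B gives 8>6]
(B,P): not NE [P2→R gives 7>6]
(B,Q): not NE [P2→R gives 7>5]
(B,R): NE

PSNE = {(B,R)}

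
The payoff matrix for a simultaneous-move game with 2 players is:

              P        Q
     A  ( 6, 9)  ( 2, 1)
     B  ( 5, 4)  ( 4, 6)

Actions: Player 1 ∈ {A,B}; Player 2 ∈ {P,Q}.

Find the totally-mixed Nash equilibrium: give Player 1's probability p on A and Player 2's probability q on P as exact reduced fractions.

p=1/5, q=2/3

P1 indiff ⇒ q·6+(1-q)·2 = q·5+(1-q)·4 ⇒ q(1) = (1-q)(2) ⇒ q = 2/3
P2 indiff ⇒ p·9+(1-p)·4 = p·1+(1-p)·6 ⇒ p(8) = (1-p)(2) ⇒ p = 1/5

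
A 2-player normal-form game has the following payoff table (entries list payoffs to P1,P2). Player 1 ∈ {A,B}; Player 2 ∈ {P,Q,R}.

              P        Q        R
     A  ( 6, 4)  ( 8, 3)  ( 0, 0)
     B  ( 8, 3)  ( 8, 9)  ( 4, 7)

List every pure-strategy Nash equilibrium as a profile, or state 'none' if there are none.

(A,P): not NE [P1→B gives 8>6]
(A,Q): not NE [P2→P gives 4>3]
(A,R): not NE [P1→B gives 4>0; P2→P gives 4>0]
(B,P): not NE [P2→Q gives 9>3]
(B,Q): NE
(B,R): not NE [P2→Q gives 9>7]

Nash profiles: (B,Q)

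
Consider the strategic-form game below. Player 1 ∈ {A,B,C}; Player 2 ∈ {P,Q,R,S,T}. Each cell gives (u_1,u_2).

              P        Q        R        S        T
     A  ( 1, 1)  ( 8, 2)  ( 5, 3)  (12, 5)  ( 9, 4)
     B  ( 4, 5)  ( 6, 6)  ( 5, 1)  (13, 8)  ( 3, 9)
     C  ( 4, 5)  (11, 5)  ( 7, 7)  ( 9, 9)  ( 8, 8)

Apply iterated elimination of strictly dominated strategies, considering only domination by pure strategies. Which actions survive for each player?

P2 drop P (S beats it: A:5>1 B:8>5 C:9>5)
P2 drop Q (S beats it: A:5>2 B:8>6 C:9>5)
P2 drop R (S beats it: A:5>3 B:8>1 C:9>7)
P1 drop C (A beats it: S:12>9 T:9>8)
P1→{A,B} P2→{S,T}

Remaining: P1:{A,B} P2:{S,T}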